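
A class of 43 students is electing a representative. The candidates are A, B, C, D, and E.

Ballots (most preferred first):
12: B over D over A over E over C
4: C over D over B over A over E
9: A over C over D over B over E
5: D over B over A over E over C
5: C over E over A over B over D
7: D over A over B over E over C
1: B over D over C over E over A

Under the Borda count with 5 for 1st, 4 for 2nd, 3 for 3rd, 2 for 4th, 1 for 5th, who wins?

A: 12×3 + 4×2 + 9×5 + 5×3 + 5×3 + 7×4 + 1×1 = 148
B: 12×5 + 4×3 + 9×2 + 5×4 + 5×2 + 7×3 + 1×5 = 146
C: 12×1 + 4×5 + 9×4 + 5×1 + 5×5 + 7×1 + 1×3 = 108
D: 12×4 + 4×4 + 9×3 + 5×5 + 5×1 + 7×5 + 1×4 = 160
E: 12×2 + 4×1 + 9×1 + 5×2 + 5×4 + 7×2 + 1×2 = 83

D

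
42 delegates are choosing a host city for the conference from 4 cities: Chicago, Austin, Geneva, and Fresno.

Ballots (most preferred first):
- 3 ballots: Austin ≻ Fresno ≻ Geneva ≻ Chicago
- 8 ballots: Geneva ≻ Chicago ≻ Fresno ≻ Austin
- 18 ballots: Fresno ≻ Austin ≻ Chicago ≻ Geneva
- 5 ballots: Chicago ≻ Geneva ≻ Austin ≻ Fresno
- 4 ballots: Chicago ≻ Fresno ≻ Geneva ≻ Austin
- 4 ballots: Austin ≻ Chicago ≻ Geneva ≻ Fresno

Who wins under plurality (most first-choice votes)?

Fresno

First-place votes: Chicago 9, Austin 7, Geneva 8, Fresno 18.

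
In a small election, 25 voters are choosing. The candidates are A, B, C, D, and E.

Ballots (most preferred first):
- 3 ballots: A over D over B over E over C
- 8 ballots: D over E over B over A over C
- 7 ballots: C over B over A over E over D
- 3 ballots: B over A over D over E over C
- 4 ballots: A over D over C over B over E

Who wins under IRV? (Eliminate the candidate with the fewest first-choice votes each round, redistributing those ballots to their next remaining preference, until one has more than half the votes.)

A

Round 1: A 7, B 3, C 7, D 8, E 0. E eliminated.
Round 2: A 7, B 3, C 7, D 8. B eliminated.
Round 3: A 10, C 7, D 8. C eliminated.
Round 4: A 17, D 8. A has a majority (≥13).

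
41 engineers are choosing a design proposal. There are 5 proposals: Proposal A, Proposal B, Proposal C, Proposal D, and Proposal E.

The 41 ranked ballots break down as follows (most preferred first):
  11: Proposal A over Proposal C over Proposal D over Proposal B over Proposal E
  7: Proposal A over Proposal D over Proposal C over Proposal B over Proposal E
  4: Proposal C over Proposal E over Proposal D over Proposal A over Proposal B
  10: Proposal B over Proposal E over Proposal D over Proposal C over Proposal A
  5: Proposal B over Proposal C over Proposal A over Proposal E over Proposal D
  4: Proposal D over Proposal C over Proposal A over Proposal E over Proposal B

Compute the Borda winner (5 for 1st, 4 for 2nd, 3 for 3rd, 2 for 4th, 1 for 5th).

Proposal A: 11×5 + 7×5 + 4×2 + 10×1 + 5×3 + 4×3 = 135
Proposal B: 11×2 + 7×2 + 4×1 + 10×5 + 5×5 + 4×1 = 119
Proposal C: 11×4 + 7×3 + 4×5 + 10×2 + 5×4 + 4×4 = 141
Proposal D: 11×3 + 7×4 + 4×3 + 10×3 + 5×1 + 4×5 = 128
Proposal E: 11×1 + 7×1 + 4×4 + 10×4 + 5×2 + 4×2 = 92

Proposal C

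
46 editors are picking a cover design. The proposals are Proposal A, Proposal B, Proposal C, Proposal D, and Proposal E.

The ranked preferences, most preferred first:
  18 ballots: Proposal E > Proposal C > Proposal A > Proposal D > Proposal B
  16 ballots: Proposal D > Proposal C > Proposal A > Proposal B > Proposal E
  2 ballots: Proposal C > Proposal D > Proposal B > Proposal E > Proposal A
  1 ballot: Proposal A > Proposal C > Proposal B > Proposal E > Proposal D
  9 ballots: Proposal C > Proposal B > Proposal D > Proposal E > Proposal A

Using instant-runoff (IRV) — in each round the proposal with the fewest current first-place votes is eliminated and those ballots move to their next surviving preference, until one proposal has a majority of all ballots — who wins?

Round 1: Proposal A 1, Proposal B 0, Proposal C 11, Proposal D 16, Proposal E 18. Proposal B eliminated.
Round 2: Proposal A 1, Proposal C 11, Proposal D 16, Proposal E 18. Proposal A eliminated.
Round 3: Proposal C 12, Proposal D 16, Proposal E 18. Proposal C eliminated.
Round 4: Proposal D 27, Proposal E 19. Proposal D has a majority (≥24).

Proposal D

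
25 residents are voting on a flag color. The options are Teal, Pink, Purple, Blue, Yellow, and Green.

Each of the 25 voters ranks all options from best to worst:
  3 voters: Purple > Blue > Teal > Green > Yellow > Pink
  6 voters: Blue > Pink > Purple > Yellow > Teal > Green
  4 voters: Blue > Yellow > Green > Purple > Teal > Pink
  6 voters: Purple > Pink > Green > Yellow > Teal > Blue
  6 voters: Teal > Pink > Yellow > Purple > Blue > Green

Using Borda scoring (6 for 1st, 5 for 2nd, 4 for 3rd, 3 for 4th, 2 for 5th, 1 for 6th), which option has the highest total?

Teal: 3×4 + 6×2 + 4×2 + 6×2 + 6×6 = 80
Pink: 3×1 + 6×5 + 4×1 + 6×5 + 6×5 = 97
Purple: 3×6 + 6×4 + 4×3 + 6×6 + 6×3 = 108
Blue: 3×5 + 6×6 + 4×6 + 6×1 + 6×2 = 93
Yellow: 3×2 + 6×3 + 4×5 + 6×3 + 6×4 = 86
Green: 3×3 + 6×1 + 4×4 + 6×4 + 6×1 = 61

Purple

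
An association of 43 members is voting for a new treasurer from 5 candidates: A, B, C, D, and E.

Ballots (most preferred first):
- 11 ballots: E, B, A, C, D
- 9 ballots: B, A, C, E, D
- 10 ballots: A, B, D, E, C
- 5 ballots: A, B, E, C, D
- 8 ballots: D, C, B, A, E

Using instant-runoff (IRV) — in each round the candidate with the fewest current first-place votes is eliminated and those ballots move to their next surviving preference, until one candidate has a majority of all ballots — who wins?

B

Round 1: A 15, B 9, C 0, D 8, E 11. C eliminated.
Round 2: A 15, B 9, D 8, E 11. D eliminated.
Round 3: A 15, B 17, E 11. E eliminated.
Round 4: A 15, B 28. B has a majority (≥22).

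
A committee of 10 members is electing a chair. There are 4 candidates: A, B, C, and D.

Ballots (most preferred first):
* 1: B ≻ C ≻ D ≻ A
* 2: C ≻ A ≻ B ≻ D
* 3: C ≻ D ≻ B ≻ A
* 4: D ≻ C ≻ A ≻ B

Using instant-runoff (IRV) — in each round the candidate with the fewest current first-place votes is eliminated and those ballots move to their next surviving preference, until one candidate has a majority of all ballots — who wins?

C

Round 1: A 0, B 1, C 5, D 4. A eliminated.
Round 2: B 1, C 5, D 4. B eliminated.
Round 3: C 6, D 4. C has a majority (≥6).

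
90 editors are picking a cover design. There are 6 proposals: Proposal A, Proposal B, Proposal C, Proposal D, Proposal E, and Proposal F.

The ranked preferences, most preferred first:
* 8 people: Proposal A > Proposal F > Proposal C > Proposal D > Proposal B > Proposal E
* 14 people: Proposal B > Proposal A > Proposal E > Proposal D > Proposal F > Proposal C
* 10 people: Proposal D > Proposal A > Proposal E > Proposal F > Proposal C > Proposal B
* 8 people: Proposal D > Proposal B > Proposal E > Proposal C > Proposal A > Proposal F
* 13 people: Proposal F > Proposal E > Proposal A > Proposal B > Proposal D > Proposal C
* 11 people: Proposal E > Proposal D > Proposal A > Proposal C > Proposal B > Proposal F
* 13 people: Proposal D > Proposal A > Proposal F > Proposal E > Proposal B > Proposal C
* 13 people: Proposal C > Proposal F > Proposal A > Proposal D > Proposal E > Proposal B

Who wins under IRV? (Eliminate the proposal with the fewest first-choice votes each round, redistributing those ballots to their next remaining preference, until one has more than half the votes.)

Proposal D

Round 1: Proposal A 8, Proposal B 14, Proposal C 13, Proposal D 31, Proposal E 11, Proposal F 13. Proposal A eliminated.
Round 2: Proposal B 14, Proposal C 13, Proposal D 31, Proposal E 11, Proposal F 21. Proposal E eliminated.
Round 3: Proposal B 14, Proposal C 13, Proposal D 42, Proposal F 21. Proposal C eliminated.
Round 4: Proposal B 14, Proposal D 42, Proposal F 34. Proposal B eliminated.
Round 5: Proposal D 56, Proposal F 34. Proposal D has a majority (≥46).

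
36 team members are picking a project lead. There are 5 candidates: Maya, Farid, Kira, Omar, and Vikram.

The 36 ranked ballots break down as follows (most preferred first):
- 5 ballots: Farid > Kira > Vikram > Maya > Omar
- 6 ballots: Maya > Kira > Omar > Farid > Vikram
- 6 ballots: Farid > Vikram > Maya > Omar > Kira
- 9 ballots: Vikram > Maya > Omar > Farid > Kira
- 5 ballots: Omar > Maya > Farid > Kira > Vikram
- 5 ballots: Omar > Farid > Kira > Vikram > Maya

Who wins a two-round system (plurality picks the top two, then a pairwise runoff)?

Omar

Round 1 first-place votes: Maya 6, Farid 11, Kira 0, Omar 10, Vikram 9. Farid and Omar advance.
Runoff: Farid is ranked above Omar on 11 ballots, Omar above Farid on 25.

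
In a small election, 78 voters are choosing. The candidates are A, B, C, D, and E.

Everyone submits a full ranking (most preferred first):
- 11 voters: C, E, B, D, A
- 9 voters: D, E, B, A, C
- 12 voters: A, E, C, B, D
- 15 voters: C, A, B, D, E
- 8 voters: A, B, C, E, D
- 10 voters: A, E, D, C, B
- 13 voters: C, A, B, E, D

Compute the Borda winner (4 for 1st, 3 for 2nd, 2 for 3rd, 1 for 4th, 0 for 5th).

A: 11×0 + 9×1 + 12×4 + 15×3 + 8×4 + 10×4 + 13×3 = 213
B: 11×2 + 9×2 + 12×1 + 15×2 + 8×3 + 10×0 + 13×2 = 132
C: 11×4 + 9×0 + 12×2 + 15×4 + 8×2 + 10×1 + 13×4 = 206
D: 11×1 + 9×4 + 12×0 + 15×1 + 8×0 + 10×2 + 13×0 = 82
E: 11×3 + 9×3 + 12×3 + 15×0 + 8×1 + 10×3 + 13×1 = 147

A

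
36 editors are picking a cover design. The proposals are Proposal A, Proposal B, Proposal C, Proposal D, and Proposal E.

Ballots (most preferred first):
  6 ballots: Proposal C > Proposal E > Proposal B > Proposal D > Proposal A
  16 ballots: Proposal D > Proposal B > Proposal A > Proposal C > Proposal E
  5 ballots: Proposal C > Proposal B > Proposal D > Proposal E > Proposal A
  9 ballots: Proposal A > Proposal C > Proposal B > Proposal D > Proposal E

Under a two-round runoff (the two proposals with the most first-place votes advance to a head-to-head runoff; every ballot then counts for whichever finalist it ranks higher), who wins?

Proposal C

Round 1 first-place votes: Proposal A 9, Proposal B 0, Proposal C 11, Proposal D 16, Proposal E 0. Proposal D and Proposal C advance.
Runoff: Proposal D is ranked above Proposal C on 16 ballots, Proposal C above Proposal D on 20.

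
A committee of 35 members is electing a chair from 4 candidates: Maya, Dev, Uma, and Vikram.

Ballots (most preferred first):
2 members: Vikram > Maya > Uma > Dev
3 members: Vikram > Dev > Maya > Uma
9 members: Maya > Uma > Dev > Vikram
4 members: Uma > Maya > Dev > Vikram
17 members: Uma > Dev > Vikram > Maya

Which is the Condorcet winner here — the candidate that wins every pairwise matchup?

Uma

Uma vs Maya: 21–14
Uma vs Dev: 32–3
Uma vs Vikram: 30–5
Uma beats every other candidate.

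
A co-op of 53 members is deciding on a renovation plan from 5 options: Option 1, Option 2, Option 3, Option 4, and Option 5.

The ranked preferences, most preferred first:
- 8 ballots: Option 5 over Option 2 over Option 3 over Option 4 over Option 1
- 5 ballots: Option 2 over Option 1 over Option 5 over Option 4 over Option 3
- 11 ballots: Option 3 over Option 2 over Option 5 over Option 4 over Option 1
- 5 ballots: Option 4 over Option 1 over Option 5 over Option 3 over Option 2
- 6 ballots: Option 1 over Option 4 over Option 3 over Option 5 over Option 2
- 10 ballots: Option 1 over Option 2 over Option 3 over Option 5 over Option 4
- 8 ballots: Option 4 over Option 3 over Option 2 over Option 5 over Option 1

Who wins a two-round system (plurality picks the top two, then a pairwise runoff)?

Option 4

Round 1 first-place votes: Option 1 16, Option 2 5, Option 3 11, Option 4 13, Option 5 8. Option 1 and Option 4 advance.
Runoff: Option 1 is ranked above Option 4 on 21 ballots, Option 4 above Option 1 on 32.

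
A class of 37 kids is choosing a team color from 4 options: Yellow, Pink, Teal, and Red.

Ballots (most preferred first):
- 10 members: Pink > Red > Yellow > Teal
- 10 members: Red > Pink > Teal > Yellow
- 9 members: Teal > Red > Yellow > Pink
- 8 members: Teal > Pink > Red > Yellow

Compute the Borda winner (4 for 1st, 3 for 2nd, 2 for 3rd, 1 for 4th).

Yellow: 10×2 + 10×1 + 9×2 + 8×1 = 56
Pink: 10×4 + 10×3 + 9×1 + 8×3 = 103
Teal: 10×1 + 10×2 + 9×4 + 8×4 = 98
Red: 10×3 + 10×4 + 9×3 + 8×2 = 113

Red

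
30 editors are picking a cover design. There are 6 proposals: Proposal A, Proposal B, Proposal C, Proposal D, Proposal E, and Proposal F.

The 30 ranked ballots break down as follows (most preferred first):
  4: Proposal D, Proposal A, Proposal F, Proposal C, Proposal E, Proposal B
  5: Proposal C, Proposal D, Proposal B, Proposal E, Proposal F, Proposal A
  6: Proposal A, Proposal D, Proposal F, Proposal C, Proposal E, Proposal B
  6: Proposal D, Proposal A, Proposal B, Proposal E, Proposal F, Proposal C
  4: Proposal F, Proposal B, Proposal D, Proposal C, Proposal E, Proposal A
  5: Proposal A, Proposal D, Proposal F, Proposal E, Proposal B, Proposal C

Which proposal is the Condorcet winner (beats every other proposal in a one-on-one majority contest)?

Proposal D

Proposal D vs Proposal A: 19–11
Proposal D vs Proposal B: 26–4
Proposal D vs Proposal C: 25–5
Proposal D vs Proposal E: 30–0
Proposal D vs Proposal F: 26–4
Proposal D beats every other proposal.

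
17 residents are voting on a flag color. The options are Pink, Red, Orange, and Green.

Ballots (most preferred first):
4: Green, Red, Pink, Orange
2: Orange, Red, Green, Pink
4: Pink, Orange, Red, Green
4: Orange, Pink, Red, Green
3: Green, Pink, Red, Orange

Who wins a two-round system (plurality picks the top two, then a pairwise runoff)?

Round 1 first-place votes: Pink 4, Red 0, Orange 6, Green 7. Green and Orange advance.
Runoff: Green is ranked above Orange on 7 ballots, Orange above Green on 10.

Orange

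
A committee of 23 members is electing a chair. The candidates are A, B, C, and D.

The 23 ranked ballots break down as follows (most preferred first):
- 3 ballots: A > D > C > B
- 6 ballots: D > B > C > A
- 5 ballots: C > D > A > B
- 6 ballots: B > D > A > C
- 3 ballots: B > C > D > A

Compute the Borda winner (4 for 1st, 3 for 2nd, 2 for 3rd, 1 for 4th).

D

A: 3×4 + 6×1 + 5×2 + 6×2 + 3×1 = 43
B: 3×1 + 6×3 + 5×1 + 6×4 + 3×4 = 62
C: 3×2 + 6×2 + 5×4 + 6×1 + 3×3 = 53
D: 3×3 + 6×4 + 5×3 + 6×3 + 3×2 = 72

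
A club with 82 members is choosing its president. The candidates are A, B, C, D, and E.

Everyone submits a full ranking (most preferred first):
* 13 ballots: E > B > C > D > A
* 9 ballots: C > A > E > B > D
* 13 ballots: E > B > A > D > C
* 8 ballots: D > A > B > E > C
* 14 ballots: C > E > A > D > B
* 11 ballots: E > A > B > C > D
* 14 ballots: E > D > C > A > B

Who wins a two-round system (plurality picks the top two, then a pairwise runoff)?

Round 1 first-place votes: A 0, B 0, C 23, D 8, E 51. E and C advance.
Runoff: E is ranked above C on 59 ballots, C above E on 23.

E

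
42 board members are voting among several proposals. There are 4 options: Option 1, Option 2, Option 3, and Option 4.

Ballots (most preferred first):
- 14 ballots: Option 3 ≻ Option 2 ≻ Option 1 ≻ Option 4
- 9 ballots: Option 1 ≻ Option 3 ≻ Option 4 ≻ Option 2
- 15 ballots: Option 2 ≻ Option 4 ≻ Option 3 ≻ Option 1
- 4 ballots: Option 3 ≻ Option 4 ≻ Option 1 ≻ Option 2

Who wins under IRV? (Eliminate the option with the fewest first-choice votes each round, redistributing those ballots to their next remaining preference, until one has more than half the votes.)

Option 3

Round 1: Option 1 9, Option 2 15, Option 3 18, Option 4 0. Option 4 eliminated.
Round 2: Option 1 9, Option 2 15, Option 3 18. Option 1 eliminated.
Round 3: Option 2 15, Option 3 27. Option 3 has a majority (≥22).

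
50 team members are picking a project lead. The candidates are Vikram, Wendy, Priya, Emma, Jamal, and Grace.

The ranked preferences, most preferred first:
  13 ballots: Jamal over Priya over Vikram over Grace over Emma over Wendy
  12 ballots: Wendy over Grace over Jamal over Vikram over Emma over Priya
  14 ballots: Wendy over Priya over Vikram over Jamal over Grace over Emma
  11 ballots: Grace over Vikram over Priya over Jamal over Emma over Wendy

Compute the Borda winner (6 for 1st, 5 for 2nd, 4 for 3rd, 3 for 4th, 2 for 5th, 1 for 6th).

Vikram: 13×4 + 12×3 + 14×4 + 11×5 = 199
Wendy: 13×1 + 12×6 + 14×6 + 11×1 = 180
Priya: 13×5 + 12×1 + 14×5 + 11×4 = 191
Emma: 13×2 + 12×2 + 14×1 + 11×2 = 86
Jamal: 13×6 + 12×4 + 14×3 + 11×3 = 201
Grace: 13×3 + 12×5 + 14×2 + 11×6 = 193

Jamal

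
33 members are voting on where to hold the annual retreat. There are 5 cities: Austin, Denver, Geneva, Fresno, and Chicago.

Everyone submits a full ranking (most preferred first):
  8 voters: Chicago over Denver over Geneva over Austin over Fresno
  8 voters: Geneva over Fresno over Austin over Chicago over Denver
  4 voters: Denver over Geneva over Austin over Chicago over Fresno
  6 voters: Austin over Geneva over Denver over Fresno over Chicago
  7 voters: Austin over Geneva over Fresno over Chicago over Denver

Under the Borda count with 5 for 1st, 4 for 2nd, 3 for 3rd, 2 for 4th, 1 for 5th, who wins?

Geneva

Austin: 8×2 + 8×3 + 4×3 + 6×5 + 7×5 = 117
Denver: 8×4 + 8×1 + 4×5 + 6×3 + 7×1 = 85
Geneva: 8×3 + 8×5 + 4×4 + 6×4 + 7×4 = 132
Fresno: 8×1 + 8×4 + 4×1 + 6×2 + 7×3 = 77
Chicago: 8×5 + 8×2 + 4×2 + 6×1 + 7×2 = 84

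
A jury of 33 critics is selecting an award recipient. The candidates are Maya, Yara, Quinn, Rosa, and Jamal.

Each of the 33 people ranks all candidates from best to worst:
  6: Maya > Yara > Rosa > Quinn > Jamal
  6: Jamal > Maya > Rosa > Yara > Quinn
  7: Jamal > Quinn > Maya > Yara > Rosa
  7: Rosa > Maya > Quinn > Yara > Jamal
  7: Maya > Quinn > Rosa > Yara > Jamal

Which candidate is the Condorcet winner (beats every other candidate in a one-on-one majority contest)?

Maya vs Yara: 33–0
Maya vs Quinn: 26–7
Maya vs Rosa: 26–7
Maya vs Jamal: 20–13
Maya beats every other candidate.

Maya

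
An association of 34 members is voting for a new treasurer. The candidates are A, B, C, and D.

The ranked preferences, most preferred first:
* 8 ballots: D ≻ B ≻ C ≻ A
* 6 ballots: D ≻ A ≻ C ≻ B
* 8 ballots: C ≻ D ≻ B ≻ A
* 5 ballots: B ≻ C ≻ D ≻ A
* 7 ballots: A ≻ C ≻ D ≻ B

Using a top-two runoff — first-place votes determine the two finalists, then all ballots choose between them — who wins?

Round 1 first-place votes: A 7, B 5, C 8, D 14. D and C advance.
Runoff: D is ranked above C on 14 ballots, C above D on 20.

C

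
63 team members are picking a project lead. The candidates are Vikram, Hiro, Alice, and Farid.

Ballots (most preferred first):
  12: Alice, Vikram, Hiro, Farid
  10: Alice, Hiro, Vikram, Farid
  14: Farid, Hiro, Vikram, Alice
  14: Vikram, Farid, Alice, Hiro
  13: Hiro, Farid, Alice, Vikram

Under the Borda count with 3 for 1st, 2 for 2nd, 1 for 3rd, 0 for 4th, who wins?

Vikram: 12×2 + 10×1 + 14×1 + 14×3 + 13×0 = 90
Hiro: 12×1 + 10×2 + 14×2 + 14×0 + 13×3 = 99
Alice: 12×3 + 10×3 + 14×0 + 14×1 + 13×1 = 93
Farid: 12×0 + 10×0 + 14×3 + 14×2 + 13×2 = 96

Hiro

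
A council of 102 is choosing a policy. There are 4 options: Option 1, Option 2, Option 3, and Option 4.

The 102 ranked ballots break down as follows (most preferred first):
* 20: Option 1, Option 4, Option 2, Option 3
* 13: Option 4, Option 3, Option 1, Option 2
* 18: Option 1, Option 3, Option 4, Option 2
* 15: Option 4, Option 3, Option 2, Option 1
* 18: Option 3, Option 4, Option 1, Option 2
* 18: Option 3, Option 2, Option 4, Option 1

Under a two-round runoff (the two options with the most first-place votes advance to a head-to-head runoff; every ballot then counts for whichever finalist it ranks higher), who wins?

Option 3

Round 1 first-place votes: Option 1 38, Option 2 0, Option 3 36, Option 4 28. Option 1 and Option 3 advance.
Runoff: Option 1 is ranked above Option 3 on 38 ballots, Option 3 above Option 1 on 64.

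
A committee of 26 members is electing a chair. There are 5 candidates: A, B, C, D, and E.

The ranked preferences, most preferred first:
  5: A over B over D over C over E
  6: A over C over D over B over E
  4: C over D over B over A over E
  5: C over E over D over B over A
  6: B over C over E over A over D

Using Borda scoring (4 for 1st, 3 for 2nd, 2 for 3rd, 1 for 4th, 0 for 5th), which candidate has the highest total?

C

A: 5×4 + 6×4 + 4×1 + 5×0 + 6×1 = 54
B: 5×3 + 6×1 + 4×2 + 5×1 + 6×4 = 58
C: 5×1 + 6×3 + 4×4 + 5×4 + 6×3 = 77
D: 5×2 + 6×2 + 4×3 + 5×2 + 6×0 = 44
E: 5×0 + 6×0 + 4×0 + 5×3 + 6×2 = 27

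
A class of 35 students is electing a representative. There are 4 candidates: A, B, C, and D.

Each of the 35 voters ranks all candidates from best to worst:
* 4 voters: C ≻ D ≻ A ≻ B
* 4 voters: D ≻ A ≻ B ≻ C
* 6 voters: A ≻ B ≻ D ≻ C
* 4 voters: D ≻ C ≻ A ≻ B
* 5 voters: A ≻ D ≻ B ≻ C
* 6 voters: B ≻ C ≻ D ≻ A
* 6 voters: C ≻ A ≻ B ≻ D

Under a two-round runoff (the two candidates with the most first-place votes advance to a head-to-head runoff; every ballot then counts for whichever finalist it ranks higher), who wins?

Round 1 first-place votes: A 11, B 6, C 10, D 8. A and C advance.
Runoff: A is ranked above C on 15 ballots, C above A on 20.

C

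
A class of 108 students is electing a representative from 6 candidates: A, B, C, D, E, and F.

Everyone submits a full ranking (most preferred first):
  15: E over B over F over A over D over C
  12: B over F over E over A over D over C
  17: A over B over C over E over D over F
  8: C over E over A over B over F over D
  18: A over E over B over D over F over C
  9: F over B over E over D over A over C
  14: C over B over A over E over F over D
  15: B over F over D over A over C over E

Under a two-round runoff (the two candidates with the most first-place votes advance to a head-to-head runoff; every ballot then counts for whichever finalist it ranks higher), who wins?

B

Round 1 first-place votes: A 35, B 27, C 22, D 0, E 15, F 9. A and B advance.
Runoff: A is ranked above B on 43 ballots, B above A on 65.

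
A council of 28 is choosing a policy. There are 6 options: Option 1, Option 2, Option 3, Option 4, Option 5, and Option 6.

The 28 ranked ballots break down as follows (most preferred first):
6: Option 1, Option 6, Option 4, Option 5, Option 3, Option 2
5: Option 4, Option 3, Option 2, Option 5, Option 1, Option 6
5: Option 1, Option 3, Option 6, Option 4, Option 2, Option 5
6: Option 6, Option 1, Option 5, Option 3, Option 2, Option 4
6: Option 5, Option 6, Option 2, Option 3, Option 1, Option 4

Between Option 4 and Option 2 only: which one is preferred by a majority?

Option 4 is ranked above Option 2 on 16 ballots; Option 2 above Option 4 on 12.

Option 4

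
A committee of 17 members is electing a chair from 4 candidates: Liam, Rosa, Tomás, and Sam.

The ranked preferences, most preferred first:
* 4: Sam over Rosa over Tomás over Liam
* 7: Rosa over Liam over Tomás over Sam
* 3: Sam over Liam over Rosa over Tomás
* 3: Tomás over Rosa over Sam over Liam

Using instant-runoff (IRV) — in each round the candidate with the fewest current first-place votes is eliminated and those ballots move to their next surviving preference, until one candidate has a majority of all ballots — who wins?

Round 1: Liam 0, Rosa 7, Tomás 3, Sam 7. Liam eliminated.
Round 2: Rosa 7, Tomás 3, Sam 7. Tomás eliminated.
Round 3: Rosa 10, Sam 7. Rosa has a majority (≥9).

Rosa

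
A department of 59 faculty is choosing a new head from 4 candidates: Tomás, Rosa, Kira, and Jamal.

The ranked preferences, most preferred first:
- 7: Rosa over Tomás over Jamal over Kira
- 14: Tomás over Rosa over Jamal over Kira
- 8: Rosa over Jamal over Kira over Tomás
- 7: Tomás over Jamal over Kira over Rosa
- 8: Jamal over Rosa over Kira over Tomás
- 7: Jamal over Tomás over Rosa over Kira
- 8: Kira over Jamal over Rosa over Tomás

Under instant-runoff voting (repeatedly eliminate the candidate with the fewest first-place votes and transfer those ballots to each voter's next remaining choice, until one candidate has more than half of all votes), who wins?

Round 1: Tomás 21, Rosa 15, Kira 8, Jamal 15. Kira eliminated.
Round 2: Tomás 21, Rosa 15, Jamal 23. Rosa eliminated.
Round 3: Tomás 28, Jamal 31. Jamal has a majority (≥30).

Jamal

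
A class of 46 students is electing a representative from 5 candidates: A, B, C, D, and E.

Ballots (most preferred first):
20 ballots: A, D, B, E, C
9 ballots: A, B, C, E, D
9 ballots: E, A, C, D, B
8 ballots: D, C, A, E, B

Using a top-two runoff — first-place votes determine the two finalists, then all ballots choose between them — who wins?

Round 1 first-place votes: A 29, B 0, C 0, D 8, E 9. A and E advance.
Runoff: A is ranked above E on 37 ballots, E above A on 9.

A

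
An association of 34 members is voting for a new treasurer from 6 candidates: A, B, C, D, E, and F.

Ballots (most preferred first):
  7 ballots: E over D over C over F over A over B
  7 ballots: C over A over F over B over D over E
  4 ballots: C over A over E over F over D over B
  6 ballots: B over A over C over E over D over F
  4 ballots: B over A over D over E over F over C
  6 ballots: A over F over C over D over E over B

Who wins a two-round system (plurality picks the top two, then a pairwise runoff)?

C

Round 1 first-place votes: A 6, B 10, C 11, D 0, E 7, F 0. C and B advance.
Runoff: C is ranked above B on 24 ballots, B above C on 10.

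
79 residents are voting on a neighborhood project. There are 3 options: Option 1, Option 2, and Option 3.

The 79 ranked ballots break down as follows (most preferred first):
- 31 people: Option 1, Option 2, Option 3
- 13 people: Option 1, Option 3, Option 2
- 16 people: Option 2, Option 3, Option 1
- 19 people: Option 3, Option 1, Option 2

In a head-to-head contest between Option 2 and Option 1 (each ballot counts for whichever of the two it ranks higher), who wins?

Option 2 is ranked above Option 1 on 16 ballots; Option 1 above Option 2 on 63.

Option 1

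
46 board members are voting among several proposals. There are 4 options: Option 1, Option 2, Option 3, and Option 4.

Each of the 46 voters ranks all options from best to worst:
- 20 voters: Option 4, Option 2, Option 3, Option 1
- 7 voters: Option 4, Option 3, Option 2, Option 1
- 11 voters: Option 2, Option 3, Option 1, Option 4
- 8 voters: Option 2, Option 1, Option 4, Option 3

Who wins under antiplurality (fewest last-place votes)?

Last-place votes: Option 1 27, Option 2 0, Option 3 8, Option 4 11.

Option 2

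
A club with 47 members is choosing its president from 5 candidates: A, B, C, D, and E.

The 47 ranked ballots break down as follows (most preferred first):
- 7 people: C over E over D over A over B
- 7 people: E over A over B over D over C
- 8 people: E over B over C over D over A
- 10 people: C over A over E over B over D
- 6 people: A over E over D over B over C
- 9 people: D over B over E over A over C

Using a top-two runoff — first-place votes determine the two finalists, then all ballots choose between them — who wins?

Round 1 first-place votes: A 6, B 0, C 17, D 9, E 15. C and E advance.
Runoff: C is ranked above E on 17 ballots, E above C on 30.

E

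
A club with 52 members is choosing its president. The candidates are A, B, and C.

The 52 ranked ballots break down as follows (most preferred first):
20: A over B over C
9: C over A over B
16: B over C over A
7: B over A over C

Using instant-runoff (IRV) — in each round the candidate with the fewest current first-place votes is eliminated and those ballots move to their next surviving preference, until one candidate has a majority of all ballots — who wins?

A

Round 1: A 20, B 23, C 9. C eliminated.
Round 2: A 29, B 23. A has a majority (≥27).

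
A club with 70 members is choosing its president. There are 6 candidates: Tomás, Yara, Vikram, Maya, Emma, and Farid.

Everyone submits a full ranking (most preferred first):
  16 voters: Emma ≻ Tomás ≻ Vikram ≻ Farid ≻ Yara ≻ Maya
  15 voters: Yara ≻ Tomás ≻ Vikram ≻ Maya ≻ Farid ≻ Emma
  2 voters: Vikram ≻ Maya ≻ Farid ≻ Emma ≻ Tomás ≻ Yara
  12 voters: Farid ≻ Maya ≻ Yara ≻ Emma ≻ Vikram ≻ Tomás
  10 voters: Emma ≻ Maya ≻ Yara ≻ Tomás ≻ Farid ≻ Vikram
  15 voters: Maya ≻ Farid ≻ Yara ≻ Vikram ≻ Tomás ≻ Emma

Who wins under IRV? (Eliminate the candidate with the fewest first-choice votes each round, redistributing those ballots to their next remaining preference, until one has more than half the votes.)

Round 1: Tomás 0, Yara 15, Vikram 2, Maya 15, Emma 26, Farid 12. Tomás eliminated.
Round 2: Yara 15, Vikram 2, Maya 15, Emma 26, Farid 12. Vikram eliminated.
Round 3: Yara 15, Maya 17, Emma 26, Farid 12. Farid eliminated.
Round 4: Yara 15, Maya 29, Emma 26. Yara eliminated.
Round 5: Maya 44, Emma 26. Maya has a majority (≥36).

Maya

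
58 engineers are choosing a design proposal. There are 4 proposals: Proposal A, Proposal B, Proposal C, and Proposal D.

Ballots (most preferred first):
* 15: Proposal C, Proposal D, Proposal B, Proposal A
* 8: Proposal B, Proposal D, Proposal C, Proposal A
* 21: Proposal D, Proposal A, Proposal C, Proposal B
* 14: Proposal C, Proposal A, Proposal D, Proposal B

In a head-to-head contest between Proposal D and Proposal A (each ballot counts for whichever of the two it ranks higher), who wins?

Proposal D is ranked above Proposal A on 44 ballots; Proposal A above Proposal D on 14.

Proposal D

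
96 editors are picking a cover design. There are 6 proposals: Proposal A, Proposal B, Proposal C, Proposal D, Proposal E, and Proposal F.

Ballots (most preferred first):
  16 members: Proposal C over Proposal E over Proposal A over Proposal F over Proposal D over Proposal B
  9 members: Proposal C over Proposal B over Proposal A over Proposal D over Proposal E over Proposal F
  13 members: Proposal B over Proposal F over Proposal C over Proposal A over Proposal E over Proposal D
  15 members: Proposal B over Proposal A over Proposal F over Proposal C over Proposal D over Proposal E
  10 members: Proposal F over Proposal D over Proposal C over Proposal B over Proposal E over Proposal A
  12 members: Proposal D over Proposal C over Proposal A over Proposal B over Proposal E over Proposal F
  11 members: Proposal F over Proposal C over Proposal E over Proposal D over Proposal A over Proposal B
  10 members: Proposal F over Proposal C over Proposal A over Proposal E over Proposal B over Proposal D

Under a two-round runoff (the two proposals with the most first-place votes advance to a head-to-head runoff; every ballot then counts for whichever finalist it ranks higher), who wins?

Round 1 first-place votes: Proposal A 0, Proposal B 28, Proposal C 25, Proposal D 12, Proposal E 0, Proposal F 31. Proposal F and Proposal B advance.
Runoff: Proposal F is ranked above Proposal B on 47 ballots, Proposal B above Proposal F on 49.

Proposal B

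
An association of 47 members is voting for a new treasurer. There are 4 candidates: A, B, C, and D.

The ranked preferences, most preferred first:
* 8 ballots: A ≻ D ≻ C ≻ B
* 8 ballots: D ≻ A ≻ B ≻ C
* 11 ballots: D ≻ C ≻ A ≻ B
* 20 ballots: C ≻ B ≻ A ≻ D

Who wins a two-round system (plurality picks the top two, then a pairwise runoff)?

D

Round 1 first-place votes: A 8, B 0, C 20, D 19. C and D advance.
Runoff: C is ranked above D on 20 ballots, D above C on 27.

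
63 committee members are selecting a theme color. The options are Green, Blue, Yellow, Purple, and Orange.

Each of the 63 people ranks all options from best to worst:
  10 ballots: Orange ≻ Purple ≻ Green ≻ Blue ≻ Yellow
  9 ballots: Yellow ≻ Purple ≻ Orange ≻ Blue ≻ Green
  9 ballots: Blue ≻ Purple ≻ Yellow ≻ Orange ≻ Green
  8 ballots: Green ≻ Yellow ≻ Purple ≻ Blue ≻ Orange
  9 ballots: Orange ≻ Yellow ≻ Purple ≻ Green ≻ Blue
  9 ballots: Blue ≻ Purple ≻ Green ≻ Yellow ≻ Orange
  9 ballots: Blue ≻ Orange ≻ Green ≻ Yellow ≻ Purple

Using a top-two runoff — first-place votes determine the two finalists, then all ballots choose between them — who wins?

Round 1 first-place votes: Green 8, Blue 27, Yellow 9, Purple 0, Orange 19. Blue and Orange advance.
Runoff: Blue is ranked above Orange on 35 ballots, Orange above Blue on 28.

Blue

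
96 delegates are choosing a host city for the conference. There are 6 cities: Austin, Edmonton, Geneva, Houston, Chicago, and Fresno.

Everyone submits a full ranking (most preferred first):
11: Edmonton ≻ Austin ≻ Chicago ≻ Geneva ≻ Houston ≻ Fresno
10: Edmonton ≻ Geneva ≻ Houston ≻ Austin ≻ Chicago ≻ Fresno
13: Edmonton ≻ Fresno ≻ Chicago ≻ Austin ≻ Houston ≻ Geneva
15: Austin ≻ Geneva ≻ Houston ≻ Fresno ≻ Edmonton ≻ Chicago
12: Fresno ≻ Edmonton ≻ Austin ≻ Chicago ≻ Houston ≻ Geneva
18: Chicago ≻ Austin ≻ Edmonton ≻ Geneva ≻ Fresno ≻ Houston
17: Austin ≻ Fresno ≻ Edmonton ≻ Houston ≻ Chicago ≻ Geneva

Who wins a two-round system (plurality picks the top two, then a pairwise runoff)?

Austin

Round 1 first-place votes: Austin 32, Edmonton 34, Geneva 0, Houston 0, Chicago 18, Fresno 12. Edmonton and Austin advance.
Runoff: Edmonton is ranked above Austin on 46 ballots, Austin above Edmonton on 50.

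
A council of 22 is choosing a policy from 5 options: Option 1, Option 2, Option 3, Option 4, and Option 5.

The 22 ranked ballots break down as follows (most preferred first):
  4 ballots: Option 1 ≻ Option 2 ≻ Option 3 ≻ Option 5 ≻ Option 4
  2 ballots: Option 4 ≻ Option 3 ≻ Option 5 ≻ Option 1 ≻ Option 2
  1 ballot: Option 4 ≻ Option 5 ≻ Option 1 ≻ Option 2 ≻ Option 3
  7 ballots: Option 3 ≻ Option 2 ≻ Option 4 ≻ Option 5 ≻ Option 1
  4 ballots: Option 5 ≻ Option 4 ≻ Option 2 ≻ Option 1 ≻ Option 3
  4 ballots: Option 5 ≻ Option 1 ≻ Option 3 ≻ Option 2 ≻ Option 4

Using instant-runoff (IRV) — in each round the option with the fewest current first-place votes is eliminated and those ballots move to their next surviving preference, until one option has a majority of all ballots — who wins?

Round 1: Option 1 4, Option 2 0, Option 3 7, Option 4 3, Option 5 8. Option 2 eliminated.
Round 2: Option 1 4, Option 3 7, Option 4 3, Option 5 8. Option 4 eliminated.
Round 3: Option 1 4, Option 3 9, Option 5 9. Option 1 eliminated.
Round 4: Option 3 13, Option 5 9. Option 3 has a majority (≥12).

Option 3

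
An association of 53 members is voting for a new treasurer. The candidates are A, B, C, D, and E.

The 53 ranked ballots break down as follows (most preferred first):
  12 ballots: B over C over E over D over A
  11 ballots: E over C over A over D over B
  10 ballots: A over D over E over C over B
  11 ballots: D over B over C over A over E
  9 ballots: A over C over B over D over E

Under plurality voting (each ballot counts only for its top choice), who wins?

A

First-place votes: A 19, B 12, C 0, D 11, E 11.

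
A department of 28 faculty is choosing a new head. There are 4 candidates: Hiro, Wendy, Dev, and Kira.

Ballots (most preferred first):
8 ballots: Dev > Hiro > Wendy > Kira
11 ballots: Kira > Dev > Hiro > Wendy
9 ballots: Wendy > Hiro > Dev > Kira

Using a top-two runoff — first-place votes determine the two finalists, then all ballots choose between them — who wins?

Wendy

Round 1 first-place votes: Hiro 0, Wendy 9, Dev 8, Kira 11. Kira and Wendy advance.
Runoff: Kira is ranked above Wendy on 11 ballots, Wendy above Kira on 17.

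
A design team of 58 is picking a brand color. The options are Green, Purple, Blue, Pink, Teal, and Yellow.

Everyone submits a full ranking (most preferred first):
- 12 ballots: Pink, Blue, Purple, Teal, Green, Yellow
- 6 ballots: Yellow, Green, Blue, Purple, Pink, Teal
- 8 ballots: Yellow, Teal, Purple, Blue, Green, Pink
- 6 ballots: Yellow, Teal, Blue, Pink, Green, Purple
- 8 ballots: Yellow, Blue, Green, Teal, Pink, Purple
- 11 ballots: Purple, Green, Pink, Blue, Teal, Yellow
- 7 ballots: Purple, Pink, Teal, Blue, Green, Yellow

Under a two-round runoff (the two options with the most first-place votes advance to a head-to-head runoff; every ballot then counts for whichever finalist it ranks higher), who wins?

Round 1 first-place votes: Green 0, Purple 18, Blue 0, Pink 12, Teal 0, Yellow 28. Yellow and Purple advance.
Runoff: Yellow is ranked above Purple on 28 ballots, Purple above Yellow on 30.

Purple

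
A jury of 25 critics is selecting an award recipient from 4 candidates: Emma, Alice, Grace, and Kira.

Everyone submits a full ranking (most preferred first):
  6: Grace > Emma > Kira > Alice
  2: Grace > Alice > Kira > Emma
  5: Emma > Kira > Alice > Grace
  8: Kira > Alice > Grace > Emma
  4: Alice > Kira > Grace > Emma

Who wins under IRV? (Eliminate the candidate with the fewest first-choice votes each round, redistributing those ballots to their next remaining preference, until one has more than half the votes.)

Kira

Round 1: Emma 5, Alice 4, Grace 8, Kira 8. Alice eliminated.
Round 2: Emma 5, Grace 8, Kira 12. Emma eliminated.
Round 3: Grace 8, Kira 17. Kira has a majority (≥13).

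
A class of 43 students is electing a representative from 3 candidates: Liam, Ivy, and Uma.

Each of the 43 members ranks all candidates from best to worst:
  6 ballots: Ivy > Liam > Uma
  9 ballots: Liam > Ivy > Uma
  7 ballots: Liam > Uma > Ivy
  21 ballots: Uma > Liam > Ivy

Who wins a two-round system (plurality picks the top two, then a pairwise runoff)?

Liam

Round 1 first-place votes: Liam 16, Ivy 6, Uma 21. Uma and Liam advance.
Runoff: Uma is ranked above Liam on 21 ballots, Liam above Uma on 22.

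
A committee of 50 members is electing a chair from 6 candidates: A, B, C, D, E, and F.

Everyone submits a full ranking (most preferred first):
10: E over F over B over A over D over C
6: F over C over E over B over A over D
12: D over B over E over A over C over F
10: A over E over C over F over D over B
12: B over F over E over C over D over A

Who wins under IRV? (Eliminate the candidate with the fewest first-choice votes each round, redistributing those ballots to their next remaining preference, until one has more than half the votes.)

Round 1: A 10, B 12, C 0, D 12, E 10, F 6. C eliminated.
Round 2: A 10, B 12, D 12, E 10, F 6. F eliminated.
Round 3: A 10, B 12, D 12, E 16. A eliminated.
Round 4: B 12, D 12, E 26. E has a majority (≥26).

E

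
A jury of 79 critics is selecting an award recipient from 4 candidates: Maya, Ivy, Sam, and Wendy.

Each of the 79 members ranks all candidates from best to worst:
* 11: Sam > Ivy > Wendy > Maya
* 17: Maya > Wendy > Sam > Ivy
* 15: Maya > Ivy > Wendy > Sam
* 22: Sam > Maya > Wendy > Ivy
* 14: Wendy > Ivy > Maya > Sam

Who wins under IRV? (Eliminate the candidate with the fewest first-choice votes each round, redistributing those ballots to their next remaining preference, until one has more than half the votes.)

Maya

Round 1: Maya 32, Ivy 0, Sam 33, Wendy 14. Ivy eliminated.
Round 2: Maya 32, Sam 33, Wendy 14. Wendy eliminated.
Round 3: Maya 46, Sam 33. Maya has a majority (≥40).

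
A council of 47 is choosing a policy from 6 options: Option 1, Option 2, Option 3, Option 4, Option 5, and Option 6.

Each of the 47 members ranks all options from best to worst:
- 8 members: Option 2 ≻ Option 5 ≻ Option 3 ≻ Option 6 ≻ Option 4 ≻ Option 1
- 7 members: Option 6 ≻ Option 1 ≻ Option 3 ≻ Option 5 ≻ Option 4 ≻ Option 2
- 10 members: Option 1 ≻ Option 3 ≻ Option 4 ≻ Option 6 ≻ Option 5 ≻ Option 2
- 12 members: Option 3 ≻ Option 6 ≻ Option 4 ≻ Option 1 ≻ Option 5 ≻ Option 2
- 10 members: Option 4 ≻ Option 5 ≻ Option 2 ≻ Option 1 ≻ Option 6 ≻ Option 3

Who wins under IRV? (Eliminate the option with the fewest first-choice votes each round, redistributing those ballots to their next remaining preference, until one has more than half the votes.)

Option 1

Round 1: Option 1 10, Option 2 8, Option 3 12, Option 4 10, Option 5 0, Option 6 7. Option 5 eliminated.
Round 2: Option 1 10, Option 2 8, Option 3 12, Option 4 10, Option 6 7. Option 6 eliminated.
Round 3: Option 1 17, Option 2 8, Option 3 12, Option 4 10. Option 2 eliminated.
Round 4: Option 1 17, Option 3 20, Option 4 10. Option 4 eliminated.
Round 5: Option 1 27, Option 3 20. Option 1 has a majority (≥24).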